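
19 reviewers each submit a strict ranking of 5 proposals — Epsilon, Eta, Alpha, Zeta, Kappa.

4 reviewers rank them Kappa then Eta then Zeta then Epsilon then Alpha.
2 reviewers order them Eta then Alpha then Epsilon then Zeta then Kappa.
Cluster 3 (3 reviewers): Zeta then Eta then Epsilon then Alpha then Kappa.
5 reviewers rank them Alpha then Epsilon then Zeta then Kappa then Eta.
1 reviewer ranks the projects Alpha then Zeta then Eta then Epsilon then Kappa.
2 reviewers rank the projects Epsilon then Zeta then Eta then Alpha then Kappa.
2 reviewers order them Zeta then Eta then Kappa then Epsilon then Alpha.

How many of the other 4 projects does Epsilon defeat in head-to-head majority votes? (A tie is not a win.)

2

Epsilon against each rival (19 reviewers):
Epsilon vs Eta: Epsilon preferred on 5+2 = 7 ballots; Eta wins 12–7.
Epsilon vs Alpha: Epsilon wins 11–8.
Epsilon–Zeta: Zeta 10–9.
Epsilon–Kappa: Epsilon 13–6.
Epsilon beats Alpha, Kappa; loses to Eta, Zeta — 2 pairwise wins.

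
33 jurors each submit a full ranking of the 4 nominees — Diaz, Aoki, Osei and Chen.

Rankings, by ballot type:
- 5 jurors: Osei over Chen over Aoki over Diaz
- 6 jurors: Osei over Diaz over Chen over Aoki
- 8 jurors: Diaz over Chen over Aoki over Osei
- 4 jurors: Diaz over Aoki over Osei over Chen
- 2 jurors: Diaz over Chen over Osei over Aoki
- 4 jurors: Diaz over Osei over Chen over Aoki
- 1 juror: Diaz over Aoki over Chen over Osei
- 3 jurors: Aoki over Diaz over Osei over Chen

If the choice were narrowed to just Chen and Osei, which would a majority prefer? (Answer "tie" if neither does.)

Ballots ranking Chen above Osei: 8 + 2 + 1 = 11.
Ballots ranking Osei above Chen: 33 − 11 = 22.
Osei wins the head-to-head 22–11.

Osei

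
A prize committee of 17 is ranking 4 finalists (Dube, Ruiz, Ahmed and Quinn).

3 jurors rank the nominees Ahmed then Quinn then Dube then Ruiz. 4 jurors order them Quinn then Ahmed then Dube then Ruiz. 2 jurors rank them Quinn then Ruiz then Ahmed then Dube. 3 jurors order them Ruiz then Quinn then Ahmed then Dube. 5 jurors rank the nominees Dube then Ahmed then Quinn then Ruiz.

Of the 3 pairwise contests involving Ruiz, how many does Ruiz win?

0

Ruiz against each rival (17 jurors):
Ruiz–Dube: Dube 12–5.
Ruiz vs Ahmed: Ruiz preferred on 2+3 = 5 ballots; Ahmed wins 12–5.
Ruiz vs Quinn: 3 to 14, Quinn.
Ruiz beats no one; loses to Dube, Ahmed, Quinn — 0 pairwise wins.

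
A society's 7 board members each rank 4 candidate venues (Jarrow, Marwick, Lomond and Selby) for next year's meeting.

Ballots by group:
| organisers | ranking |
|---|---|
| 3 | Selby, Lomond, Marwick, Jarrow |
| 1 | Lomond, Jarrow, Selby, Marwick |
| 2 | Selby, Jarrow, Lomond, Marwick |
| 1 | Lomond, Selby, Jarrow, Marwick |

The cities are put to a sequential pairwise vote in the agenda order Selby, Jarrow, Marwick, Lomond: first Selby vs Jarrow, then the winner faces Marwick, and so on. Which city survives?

Selby

Round 1: Selby vs Jarrow — 6–1, Selby advances.
Round 2: Selby vs Marwick — 7–0, Selby advances.
Round 3: Selby vs Lomond — 5–2, Selby advances.
The agenda winner is Selby.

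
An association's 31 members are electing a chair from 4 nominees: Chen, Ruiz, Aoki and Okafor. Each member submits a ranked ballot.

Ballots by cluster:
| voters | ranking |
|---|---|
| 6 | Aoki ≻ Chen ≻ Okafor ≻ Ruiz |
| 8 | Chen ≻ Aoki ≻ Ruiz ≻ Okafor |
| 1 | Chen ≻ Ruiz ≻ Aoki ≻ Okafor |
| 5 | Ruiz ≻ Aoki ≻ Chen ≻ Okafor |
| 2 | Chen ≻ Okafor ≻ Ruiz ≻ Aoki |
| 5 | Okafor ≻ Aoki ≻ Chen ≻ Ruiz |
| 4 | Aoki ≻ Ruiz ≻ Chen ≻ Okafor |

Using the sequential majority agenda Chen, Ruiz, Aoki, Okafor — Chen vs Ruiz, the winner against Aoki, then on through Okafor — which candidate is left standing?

Round 1: Chen vs Ruiz — 22–9, Chen advances.
Round 2: Chen vs Aoki — 11–20, Aoki advances.
Round 3: Aoki vs Okafor — 24–7, Aoki advances.
The agenda winner is Aoki.

Aoki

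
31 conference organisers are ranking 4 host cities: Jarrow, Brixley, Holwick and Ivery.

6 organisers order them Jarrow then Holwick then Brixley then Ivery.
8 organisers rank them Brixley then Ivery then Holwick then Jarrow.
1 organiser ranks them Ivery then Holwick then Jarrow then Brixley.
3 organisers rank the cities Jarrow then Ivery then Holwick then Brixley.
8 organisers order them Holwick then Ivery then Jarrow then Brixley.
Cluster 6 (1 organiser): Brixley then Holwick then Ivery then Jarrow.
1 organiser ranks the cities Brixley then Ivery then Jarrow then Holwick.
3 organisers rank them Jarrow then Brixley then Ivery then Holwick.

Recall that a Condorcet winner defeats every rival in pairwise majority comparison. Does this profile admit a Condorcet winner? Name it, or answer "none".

Head-to-head results (31 organisers):
Jarrow vs Brixley: Jarrow preferred on 6+1+3+8+3 = 21 ballots; Jarrow wins 21–10.
Jarrow vs Holwick: 6+3+1+3 = 13 for Jarrow, 18 for Holwick — Holwick by 18–13.
Jarrow vs Ivery: 6+3+3 = 12 for Jarrow, 19 for Ivery — Ivery by 19–12.
Brixley vs Holwick: Holwick, 18–13.
Brixley vs Ivery: Brixley wins 19–12.
Holwick vs Ivery: 6+8+1 = 15 for Holwick, 16 for Ivery — Ivery by 16–15.
Every city loses at least once (Jarrow loses to Holwick; Brixley loses to Jarrow; Holwick loses to Ivery; Ivery loses to Brixley). The majority relation contains the cycle Jarrow > Brixley > Ivery > Jarrow, so there is no Condorcet winner.

none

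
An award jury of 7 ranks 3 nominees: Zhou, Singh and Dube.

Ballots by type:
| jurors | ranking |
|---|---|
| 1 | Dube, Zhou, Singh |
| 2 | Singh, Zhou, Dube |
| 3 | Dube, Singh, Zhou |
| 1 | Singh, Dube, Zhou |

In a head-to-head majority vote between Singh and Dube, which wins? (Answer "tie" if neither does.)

Ballots ranking Singh above Dube: 2 + 1 = 3.
Ballots ranking Dube above Singh: 7 − 3 = 4.
Dube wins the head-to-head 4–3.

Dube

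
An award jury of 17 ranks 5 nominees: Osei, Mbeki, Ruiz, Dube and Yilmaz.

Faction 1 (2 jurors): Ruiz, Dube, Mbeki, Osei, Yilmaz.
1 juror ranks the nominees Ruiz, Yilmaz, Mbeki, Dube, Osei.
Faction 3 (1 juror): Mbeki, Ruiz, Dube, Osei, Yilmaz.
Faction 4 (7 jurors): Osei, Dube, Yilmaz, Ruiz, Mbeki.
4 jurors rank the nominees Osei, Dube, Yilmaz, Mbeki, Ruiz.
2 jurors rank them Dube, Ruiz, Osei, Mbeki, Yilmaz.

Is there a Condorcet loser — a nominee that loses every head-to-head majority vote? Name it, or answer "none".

Mbeki

Head-to-head results (17 jurors):
Osei–Mbeki: Osei 13–4.
Osei vs Ruiz: 7+4 = 11 for Osei, 6 for Ruiz — Osei by 11–6.
Osei vs Dube: 11 to 6, Osei.
Osei–Yilmaz: Osei 16–1.
Mbeki–Ruiz: Ruiz 12–5.
Mbeki vs Dube: Dube, 15–2.
Mbeki vs Yilmaz: Mbeki is ranked higher on 2+1+2 = 5 ballots, Yilmaz on 12. Yilmaz wins 12–5.
Ruiz–Dube: Dube 13–4.
Ruiz vs Yilmaz: Yilmaz, 11–6.
Dube vs Yilmaz: Dube, 16–1.
Only Mbeki has no wins; Mbeki is the Condorcet loser.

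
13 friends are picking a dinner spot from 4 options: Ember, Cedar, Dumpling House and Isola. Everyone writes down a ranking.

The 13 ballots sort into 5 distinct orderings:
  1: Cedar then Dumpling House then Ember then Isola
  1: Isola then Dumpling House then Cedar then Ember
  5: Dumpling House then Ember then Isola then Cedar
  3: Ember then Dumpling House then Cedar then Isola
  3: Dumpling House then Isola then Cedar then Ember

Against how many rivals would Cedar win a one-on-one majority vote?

Cedar against each rival (13 friends):
Cedar vs Ember: Ember wins 8–5.
Cedar vs Dumpling House: 1 for Cedar, 12 for Dumpling House — Dumpling House by 12–1.
Cedar vs Isola: Cedar preferred on 1+3 = 4 ballots; Isola wins 9–4.
Cedar beats no one; loses to Ember, Dumpling House, Isola — 0 pairwise wins.

0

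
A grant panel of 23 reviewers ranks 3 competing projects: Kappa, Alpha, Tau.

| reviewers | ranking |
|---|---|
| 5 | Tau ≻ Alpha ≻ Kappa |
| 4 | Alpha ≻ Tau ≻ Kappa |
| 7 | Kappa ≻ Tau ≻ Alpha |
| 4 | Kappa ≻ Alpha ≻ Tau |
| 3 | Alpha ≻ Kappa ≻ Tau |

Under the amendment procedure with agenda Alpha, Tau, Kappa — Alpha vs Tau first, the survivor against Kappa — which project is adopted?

Kappa

Round 1: Alpha vs Tau — 11–12, Tau advances.
Round 2: Tau vs Kappa — 9–14, Kappa advances.
The agenda winner is Kappa.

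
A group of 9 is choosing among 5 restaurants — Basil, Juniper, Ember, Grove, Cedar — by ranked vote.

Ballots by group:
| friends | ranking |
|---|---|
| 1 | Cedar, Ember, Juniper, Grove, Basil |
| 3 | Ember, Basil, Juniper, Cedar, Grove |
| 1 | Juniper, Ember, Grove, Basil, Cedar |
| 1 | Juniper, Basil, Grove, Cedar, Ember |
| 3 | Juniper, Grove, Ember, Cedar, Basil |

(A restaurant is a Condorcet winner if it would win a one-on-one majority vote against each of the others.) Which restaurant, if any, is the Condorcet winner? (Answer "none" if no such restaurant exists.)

Pairwise majorities:
Basil vs Juniper: 3 for Basil, 6 for Juniper — Juniper by 6–3.
Basil vs Ember: 1 for Basil, 8 for Ember — Ember by 8–1.
Basil vs Grove: Basil is ranked higher on 3+1 = 4 ballots, Grove on 5. Grove wins 5–4.
Basil vs Cedar: Basil preferred on 3+1+1 = 5 ballots; Basil wins 5–4.
Juniper vs Ember: Juniper preferred on 1+1+3 = 5 ballots; Juniper wins 5–4.
Juniper vs Grove: Juniper is ranked higher on 1+3+1+1+3 = 9 ballots, Grove on 0. Juniper wins 9–0.
Juniper vs Cedar: Juniper is ranked higher on 3+1+1+3 = 8 ballots, Cedar on 1. Juniper wins 8–1.
Ember vs Grove: 5 to 4, Ember.
Ember vs Cedar: Ember preferred on 3+1+3 = 7 ballots; Ember wins 7–2.
Grove vs Cedar: Grove preferred on 1+1+3 = 5 ballots; Grove wins 5–4.
Juniper beats each of Basil, Ember, Grove, Cedar — Juniper is the Condorcet winner.

Juniper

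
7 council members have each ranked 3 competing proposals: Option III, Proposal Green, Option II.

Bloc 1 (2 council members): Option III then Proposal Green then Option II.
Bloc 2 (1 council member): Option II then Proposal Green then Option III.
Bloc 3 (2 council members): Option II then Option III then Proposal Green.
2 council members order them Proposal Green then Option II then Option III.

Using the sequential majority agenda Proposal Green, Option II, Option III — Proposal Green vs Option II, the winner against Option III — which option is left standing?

Round 1: Proposal Green vs Option II — 4–3, Proposal Green advances.
Round 2: Proposal Green vs Option III — 3–4, Option III advances.
The agenda winner is Option III.

Option III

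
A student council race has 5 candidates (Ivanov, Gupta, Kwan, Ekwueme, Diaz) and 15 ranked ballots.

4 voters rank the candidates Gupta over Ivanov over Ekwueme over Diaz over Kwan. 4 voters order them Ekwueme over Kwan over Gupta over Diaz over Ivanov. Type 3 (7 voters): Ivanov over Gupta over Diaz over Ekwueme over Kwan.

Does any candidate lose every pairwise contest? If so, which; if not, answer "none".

Head-to-head results (15 voters):
Ivanov vs Gupta: Ivanov preferred on 7 ballots; Gupta wins 8–7.
Ivanov vs Kwan: Ivanov is ranked higher on 4+7 = 11 ballots, Kwan on 4. Ivanov wins 11–4.
Ivanov vs Ekwueme: Ivanov is ranked higher on 4+7 = 11 ballots, Ekwueme on 4. Ivanov wins 11–4.
Ivanov vs Diaz: Ivanov preferred on 4+7 = 11 ballots; Ivanov wins 11–4.
Gupta vs Kwan: 4+7 = 11 for Gupta, 4 for Kwan — Gupta by 11–4.
Gupta vs Ekwueme: Gupta wins 11–4.
Gupta vs Diaz: 4+4+7 = 15 for Gupta, 0 for Diaz — Gupta by 15–0.
Kwan vs Ekwueme: Kwan preferred on 0 ballots; Ekwueme wins 15–0.
Kwan vs Diaz: Diaz wins 11–4.
Ekwueme vs Diaz: 8 to 7, Ekwueme.
Only Kwan has no wins; Kwan is the Condorcet loser.

Kwan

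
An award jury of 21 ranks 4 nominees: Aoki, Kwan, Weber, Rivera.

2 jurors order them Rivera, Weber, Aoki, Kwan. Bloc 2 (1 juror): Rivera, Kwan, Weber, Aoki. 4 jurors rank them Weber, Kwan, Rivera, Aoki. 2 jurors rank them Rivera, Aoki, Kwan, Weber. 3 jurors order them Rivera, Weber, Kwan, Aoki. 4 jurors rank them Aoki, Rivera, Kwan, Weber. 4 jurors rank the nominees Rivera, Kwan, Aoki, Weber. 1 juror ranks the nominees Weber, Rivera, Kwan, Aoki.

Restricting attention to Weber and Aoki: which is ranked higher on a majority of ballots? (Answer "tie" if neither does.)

Weber

Ballots ranking Weber above Aoki: 2 + 1 + 4 + 3 + 1 = 11.
Ballots ranking Aoki above Weber: 21 − 11 = 10.
Weber wins the head-to-head 11–10.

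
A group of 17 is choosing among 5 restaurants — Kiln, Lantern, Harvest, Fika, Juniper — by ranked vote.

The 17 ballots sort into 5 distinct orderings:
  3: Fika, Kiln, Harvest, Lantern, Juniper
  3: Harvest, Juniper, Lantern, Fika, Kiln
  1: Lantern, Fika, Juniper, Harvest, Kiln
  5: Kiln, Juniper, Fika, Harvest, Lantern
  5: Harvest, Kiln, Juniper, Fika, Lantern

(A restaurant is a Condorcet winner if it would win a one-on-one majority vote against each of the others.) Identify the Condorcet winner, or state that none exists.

none

Head-to-head results (17 friends):
Kiln vs Lantern: Kiln, 13–4.
Kiln vs Harvest: Kiln preferred on 3+5 = 8 ballots; Harvest wins 9–8.
Kiln vs Fika: Kiln wins 10–7.
Kiln vs Juniper: Kiln, 13–4.
Lantern vs Harvest: Harvest wins 16–1.
Lantern vs Fika: Fika, 13–4.
Lantern–Juniper: Juniper 13–4.
Harvest–Fika: Fika 9–8.
Harvest vs Juniper: 11 to 6, Harvest.
Fika–Juniper: Juniper 13–4.
Every restaurant loses at least once (Kiln loses to Harvest; Lantern loses to Kiln; Harvest loses to Fika; Fika loses to Kiln; Juniper loses to Kiln). The majority relation contains the cycle Kiln → Fika → Harvest → Kiln, so there is no Condorcet winner.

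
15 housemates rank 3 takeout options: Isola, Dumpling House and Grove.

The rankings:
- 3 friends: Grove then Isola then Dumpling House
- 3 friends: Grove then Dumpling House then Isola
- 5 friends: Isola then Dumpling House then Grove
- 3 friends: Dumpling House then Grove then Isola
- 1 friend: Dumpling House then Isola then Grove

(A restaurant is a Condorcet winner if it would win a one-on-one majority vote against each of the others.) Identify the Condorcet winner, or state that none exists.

none

Head-to-head results (15 friends):
Isola vs Dumpling House: Isola preferred on 3+5 = 8 ballots; Isola wins 8–7.
Isola vs Grove: 6 to 9, Grove.
Dumpling House vs Grove: 9 to 6, Dumpling House.
No restaurant is unbeaten: Isola loses to Grove; Dumpling House loses to Isola; Grove loses to Dumpling House. In particular Isola > Dumpling House > Grove > Isola is a majority cycle — no Condorcet winner exists.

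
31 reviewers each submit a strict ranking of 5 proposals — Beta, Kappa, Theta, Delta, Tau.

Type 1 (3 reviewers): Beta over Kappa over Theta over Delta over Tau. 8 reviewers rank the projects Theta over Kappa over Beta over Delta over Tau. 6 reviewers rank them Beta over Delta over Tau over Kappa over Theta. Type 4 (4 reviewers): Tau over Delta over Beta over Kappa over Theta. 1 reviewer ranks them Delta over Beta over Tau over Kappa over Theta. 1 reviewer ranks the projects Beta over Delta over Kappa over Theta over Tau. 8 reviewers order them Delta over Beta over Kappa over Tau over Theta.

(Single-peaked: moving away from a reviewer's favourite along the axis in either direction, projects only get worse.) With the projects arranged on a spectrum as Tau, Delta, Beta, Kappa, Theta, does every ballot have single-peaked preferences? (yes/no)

Axis positions: Tau=1, Delta=2, Beta=3, Kappa=4, Theta=5.
Type 1 (peak Beta at position 3): ranking walks positions 3-4-5-2-1, expanding outward from the peak — single-peaked.
Type 2 (peak Theta at position 5): ranking walks positions 5-4-3-2-1, expanding outward from the peak — single-peaked.
Type 3 (peak Beta at position 3): ranking walks positions 3-2-1-4-5, expanding outward from the peak — single-peaked.
Type 4 (peak Tau at position 1): ranking walks positions 1-2-3-4-5, expanding outward from the peak — single-peaked.
Type 5 (peak Delta at position 2): ranking walks positions 2-3-1-4-5, expanding outward from the peak — single-peaked.
Type 6 (peak Beta at position 3): ranking walks positions 3-2-4-5-1, expanding outward from the peak — single-peaked.
Type 7 (peak Delta at position 2): ranking walks positions 2-3-4-1-5, expanding outward from the peak — single-peaked.
Every ranking is single-peaked on this axis.

yes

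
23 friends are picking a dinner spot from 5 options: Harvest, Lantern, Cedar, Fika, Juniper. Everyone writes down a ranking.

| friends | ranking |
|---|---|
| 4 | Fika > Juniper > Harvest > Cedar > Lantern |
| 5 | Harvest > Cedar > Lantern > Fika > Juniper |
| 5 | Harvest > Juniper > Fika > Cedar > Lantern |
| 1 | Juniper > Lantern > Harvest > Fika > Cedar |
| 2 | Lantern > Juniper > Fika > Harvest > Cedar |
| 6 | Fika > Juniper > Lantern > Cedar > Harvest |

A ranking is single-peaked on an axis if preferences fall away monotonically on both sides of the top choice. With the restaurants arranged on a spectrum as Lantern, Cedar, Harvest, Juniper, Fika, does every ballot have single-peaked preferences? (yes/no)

no

Axis positions: Lantern=1, Cedar=2, Harvest=3, Juniper=4, Fika=5.
Bloc 1 (peak Fika at position 5): ranking walks positions 5-4-3-2-1, expanding outward from the peak — single-peaked.
Bloc 2: ranking walks positions 3-2-1-5-4; Fika is ranked above Juniper even though Juniper lies between Fika and the peak Harvest on the axis — preferences dip and rise again. Not single-peaked.
Bloc 3 (peak Harvest at position 3): ranking walks positions 3-4-5-2-1, expanding outward from the peak — single-peaked.
Bloc 4: ranking walks positions 4-1-3-5-2; Lantern is ranked above Harvest even though Harvest lies between Lantern and the peak Juniper on the axis — preferences dip and rise again. Not single-peaked.
Bloc 5: ranking walks positions 1-4-5-3-2; Juniper is ranked above Cedar even though Cedar lies between Juniper and the peak Lantern on the axis — preferences dip and rise again. Not single-peaked.
Bloc 6: ranking walks positions 5-4-1-2-3; Lantern is ranked above Harvest even though Harvest lies between Lantern and the peak Fika on the axis — preferences dip and rise again. Not single-peaked.
Bloc 2 violates single-peakedness, so the profile is not single-peaked on this axis.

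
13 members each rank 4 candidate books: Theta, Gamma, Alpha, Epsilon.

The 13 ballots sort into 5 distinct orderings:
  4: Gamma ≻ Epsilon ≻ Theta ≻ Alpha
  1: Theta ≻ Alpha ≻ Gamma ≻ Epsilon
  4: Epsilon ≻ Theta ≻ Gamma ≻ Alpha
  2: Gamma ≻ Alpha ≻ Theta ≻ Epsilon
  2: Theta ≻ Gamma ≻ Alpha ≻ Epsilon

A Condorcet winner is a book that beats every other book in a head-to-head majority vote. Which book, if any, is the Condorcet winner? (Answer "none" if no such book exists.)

Pairwise majorities:
Theta vs Gamma: Theta is ranked higher on 1+4+2 = 7 ballots, Gamma on 6. Theta wins 7–6.
Theta vs Alpha: 11 to 2, Theta.
Theta vs Epsilon: 5 to 8, Epsilon.
Gamma vs Alpha: 4+4+2+2 = 12 for Gamma, 1 for Alpha — Gamma by 12–1.
Gamma vs Epsilon: Gamma preferred on 4+1+2+2 = 9 ballots; Gamma wins 9–4.
Alpha vs Epsilon: Epsilon wins 8–5.
Each book drops at least one matchup (Theta loses to Epsilon; Gamma loses to Theta; Alpha loses to Theta; Epsilon loses to Gamma); the cycle Theta beats Gamma beats Epsilon beats Theta rules out a Condorcet winner.

none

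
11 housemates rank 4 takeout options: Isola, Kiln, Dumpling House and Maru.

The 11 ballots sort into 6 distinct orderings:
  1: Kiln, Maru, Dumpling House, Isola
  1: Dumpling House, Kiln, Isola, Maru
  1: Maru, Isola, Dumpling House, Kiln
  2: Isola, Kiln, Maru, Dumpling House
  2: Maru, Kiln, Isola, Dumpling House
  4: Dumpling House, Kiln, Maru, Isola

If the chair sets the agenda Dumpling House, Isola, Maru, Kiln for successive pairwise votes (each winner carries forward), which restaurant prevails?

Kiln

Round 1: Dumpling House vs Isola — 6–5, Dumpling House advances.
Round 2: Dumpling House vs Maru — 5–6, Maru advances.
Round 3: Maru vs Kiln — 3–8, Kiln advances.
Kiln survives the agenda.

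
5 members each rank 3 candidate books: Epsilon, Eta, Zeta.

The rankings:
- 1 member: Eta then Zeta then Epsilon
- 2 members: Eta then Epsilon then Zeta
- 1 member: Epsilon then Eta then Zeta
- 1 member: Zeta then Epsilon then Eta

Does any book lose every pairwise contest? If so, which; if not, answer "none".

Zeta

Head-to-head results (5 members):
Epsilon vs Eta: Eta wins 3–2.
Epsilon vs Zeta: Epsilon, 3–2.
Eta–Zeta: Eta 4–1.
Only Zeta has no wins; Zeta is the Condorcet loser.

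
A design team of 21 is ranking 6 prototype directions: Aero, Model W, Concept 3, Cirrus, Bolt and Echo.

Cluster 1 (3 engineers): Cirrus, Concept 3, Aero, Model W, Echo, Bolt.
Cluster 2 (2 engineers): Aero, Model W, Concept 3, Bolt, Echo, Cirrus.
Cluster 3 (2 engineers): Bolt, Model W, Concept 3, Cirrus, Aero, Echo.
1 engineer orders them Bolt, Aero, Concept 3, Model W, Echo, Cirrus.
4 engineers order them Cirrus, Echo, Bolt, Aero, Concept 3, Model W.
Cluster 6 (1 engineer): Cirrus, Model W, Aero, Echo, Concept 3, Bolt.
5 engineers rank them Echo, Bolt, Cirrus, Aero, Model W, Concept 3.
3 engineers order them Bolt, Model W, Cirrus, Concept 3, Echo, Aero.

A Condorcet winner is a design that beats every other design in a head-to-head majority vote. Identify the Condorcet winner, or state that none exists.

Check each pair by majority over 21 ballots:
Aero vs Model W: Aero is ranked higher on 3+2+1+4+5 = 15 ballots, Model W on 6. Aero wins 15–6.
Aero vs Concept 3: 13 to 8, Aero.
Aero vs Cirrus: Aero preferred on 2+1 = 3 ballots; Cirrus wins 18–3.
Aero vs Bolt: Aero preferred on 3+2+1 = 6 ballots; Bolt wins 15–6.
Aero vs Echo: 9 to 12, Echo.
Model W vs Concept 3: 13 to 8, Model W.
Model W vs Cirrus: Model W is ranked higher on 2+2+1+3 = 8 ballots, Cirrus on 13. Cirrus wins 13–8.
Model W vs Bolt: 3+2+1 = 6 for Model W, 15 for Bolt — Bolt by 15–6.
Model W vs Echo: 12 to 9, Model W.
Concept 3 vs Cirrus: Concept 3 preferred on 2+2+1 = 5 ballots; Cirrus wins 16–5.
Concept 3 vs Bolt: 3+2+1 = 6 for Concept 3, 15 for Bolt — Bolt by 15–6.
Concept 3 vs Echo: 3+2+2+1+3 = 11 for Concept 3, 10 for Echo — Concept 3 by 11–10.
Cirrus vs Bolt: Cirrus is ranked higher on 3+4+1 = 8 ballots, Bolt on 13. Bolt wins 13–8.
Cirrus vs Echo: Cirrus is ranked higher on 3+2+4+1+3 = 13 ballots, Echo on 8. Cirrus wins 13–8.
Bolt vs Echo: 8 to 13, Echo.
Every design loses at least once (Aero loses to Cirrus; Model W loses to Aero; Concept 3 loses to Aero; Cirrus loses to Bolt; Bolt loses to Echo; Echo loses to Model W). The majority relation contains the cycle Aero beats Model W beats Echo beats Aero, so there is no Condorcet winner.

none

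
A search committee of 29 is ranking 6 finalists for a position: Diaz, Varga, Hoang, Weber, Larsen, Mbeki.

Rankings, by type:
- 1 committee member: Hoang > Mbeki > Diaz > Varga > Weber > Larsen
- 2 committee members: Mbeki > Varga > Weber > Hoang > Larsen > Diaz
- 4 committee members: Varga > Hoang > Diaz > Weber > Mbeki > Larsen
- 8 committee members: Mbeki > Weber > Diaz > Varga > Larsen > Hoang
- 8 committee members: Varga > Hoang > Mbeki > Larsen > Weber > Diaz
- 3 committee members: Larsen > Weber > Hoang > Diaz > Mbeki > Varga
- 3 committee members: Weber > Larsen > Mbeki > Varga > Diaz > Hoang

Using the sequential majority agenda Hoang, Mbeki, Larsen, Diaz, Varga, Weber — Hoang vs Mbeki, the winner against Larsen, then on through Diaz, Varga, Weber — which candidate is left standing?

Varga

Round 1: Hoang vs Mbeki — 16–13, Hoang advances.
Round 2: Hoang vs Larsen — 15–14, Hoang advances.
Round 3: Hoang vs Diaz — 18–11, Hoang advances.
Round 4: Hoang vs Varga — 4–25, Varga advances.
Round 5: Varga vs Weber — 15–14, Varga advances.
The agenda winner is Varga.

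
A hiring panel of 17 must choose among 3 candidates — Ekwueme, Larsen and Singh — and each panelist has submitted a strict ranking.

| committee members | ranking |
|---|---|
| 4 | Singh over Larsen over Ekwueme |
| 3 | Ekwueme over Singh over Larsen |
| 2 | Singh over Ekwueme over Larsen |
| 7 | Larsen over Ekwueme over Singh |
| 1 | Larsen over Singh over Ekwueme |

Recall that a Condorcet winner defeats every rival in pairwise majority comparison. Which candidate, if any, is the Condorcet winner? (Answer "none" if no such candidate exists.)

none

Check each pair by majority over 17 ballots:
Ekwueme vs Larsen: 5 to 12, Larsen.
Ekwueme vs Singh: Ekwueme is ranked higher on 3+7 = 10 ballots, Singh on 7. Ekwueme wins 10–7.
Larsen vs Singh: 7+1 = 8 for Larsen, 9 for Singh — Singh by 9–8.
Every candidate loses at least once (Ekwueme loses to Larsen; Larsen loses to Singh; Singh loses to Ekwueme). The majority relation contains the cycle Ekwueme > Singh > Larsen > Ekwueme, so there is no Condorcet winner.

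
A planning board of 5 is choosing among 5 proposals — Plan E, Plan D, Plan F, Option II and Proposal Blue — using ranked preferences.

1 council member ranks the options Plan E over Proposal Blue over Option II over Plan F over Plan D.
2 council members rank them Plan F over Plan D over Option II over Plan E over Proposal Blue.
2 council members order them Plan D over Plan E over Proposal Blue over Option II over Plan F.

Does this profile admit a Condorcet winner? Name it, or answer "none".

none

Check each pair by majority over 5 ballots:
Plan E–Plan D: Plan D 4–1.
Plan E vs Plan F: Plan E, 3–2.
Plan E–Option II: Plan E 3–2.
Plan E vs Proposal Blue: Plan E wins 5–0.
Plan D vs Plan F: Plan F, 3–2.
Plan D vs Option II: Plan D wins 4–1.
Plan D–Proposal Blue: Plan D 4–1.
Plan F vs Option II: Option II, 3–2.
Plan F vs Proposal Blue: Proposal Blue, 3–2.
Option II–Proposal Blue: Proposal Blue 3–2.
No option is unbeaten: Plan E loses to Plan D; Plan D loses to Plan F; Plan F loses to Plan E; Option II loses to Plan E; Proposal Blue loses to Plan E. In particular Plan E → Plan F → Plan D → Plan E is a majority cycle — no Condorcet winner exists.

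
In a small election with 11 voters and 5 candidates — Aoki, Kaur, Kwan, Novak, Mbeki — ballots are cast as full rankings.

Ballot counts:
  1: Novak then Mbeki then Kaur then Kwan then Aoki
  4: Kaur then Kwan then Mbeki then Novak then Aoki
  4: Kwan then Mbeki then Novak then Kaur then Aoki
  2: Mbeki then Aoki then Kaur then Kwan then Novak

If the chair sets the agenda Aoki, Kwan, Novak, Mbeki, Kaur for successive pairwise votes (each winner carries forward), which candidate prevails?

Kaur

Round 1: Aoki vs Kwan — 2–9, Kwan advances.
Round 2: Kwan vs Novak — 10–1, Kwan advances.
Round 3: Kwan vs Mbeki — 8–3, Kwan advances.
Round 4: Kwan vs Kaur — 4–7, Kaur advances.
Kaur survives the agenda.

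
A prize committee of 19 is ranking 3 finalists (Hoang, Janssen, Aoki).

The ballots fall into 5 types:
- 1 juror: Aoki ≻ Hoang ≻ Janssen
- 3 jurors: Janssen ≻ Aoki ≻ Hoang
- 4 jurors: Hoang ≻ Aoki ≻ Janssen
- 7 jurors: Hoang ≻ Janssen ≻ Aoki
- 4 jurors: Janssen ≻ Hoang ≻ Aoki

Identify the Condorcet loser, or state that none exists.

Aoki

Pairwise majorities:
Hoang–Janssen: Hoang 12–7.
Hoang vs Aoki: Hoang is ranked higher on 4+7+4 = 15 ballots, Aoki on 4. Hoang wins 15–4.
Janssen vs Aoki: Janssen wins 14–5.
Aoki loses to every other nominee — it is the Condorcet loser.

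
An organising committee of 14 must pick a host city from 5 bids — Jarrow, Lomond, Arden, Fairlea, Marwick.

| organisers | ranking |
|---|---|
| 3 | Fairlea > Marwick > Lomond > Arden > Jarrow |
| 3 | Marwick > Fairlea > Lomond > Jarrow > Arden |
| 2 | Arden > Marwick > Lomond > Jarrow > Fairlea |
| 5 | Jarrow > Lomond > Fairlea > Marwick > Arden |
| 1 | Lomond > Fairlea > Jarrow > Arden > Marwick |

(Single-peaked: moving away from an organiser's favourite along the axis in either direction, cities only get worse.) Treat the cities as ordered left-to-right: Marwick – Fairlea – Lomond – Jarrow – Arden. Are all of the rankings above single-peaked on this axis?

no

Axis positions: Marwick=1, Fairlea=2, Lomond=3, Jarrow=4, Arden=5.
Group 1: ranking walks positions 2-1-3-5-4; Arden is ranked above Jarrow even though Jarrow lies between Arden and the peak Fairlea on the axis — preferences dip and rise again. Not single-peaked.
Group 2 (peak Marwick at position 1): ranking walks positions 1-2-3-4-5, expanding outward from the peak — single-peaked.
Group 3: ranking walks positions 5-1-3-4-2; Marwick is ranked above Jarrow even though Jarrow lies between Marwick and the peak Arden on the axis — preferences dip and rise again. Not single-peaked.
Group 4 (peak Jarrow at position 4): ranking walks positions 4-3-2-1-5, expanding outward from the peak — single-peaked.
Group 5 (peak Lomond at position 3): ranking walks positions 3-2-4-5-1, expanding outward from the peak — single-peaked.
Group 1 violates single-peakedness, so the profile is not single-peaked on this axis.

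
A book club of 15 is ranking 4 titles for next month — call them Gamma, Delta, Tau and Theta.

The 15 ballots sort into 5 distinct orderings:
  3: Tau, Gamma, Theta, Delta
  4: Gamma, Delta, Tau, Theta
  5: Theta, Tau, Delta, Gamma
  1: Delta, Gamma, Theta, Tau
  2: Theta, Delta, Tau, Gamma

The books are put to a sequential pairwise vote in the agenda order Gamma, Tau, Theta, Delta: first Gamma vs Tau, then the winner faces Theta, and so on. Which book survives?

Round 1: Gamma vs Tau — 5–10, Tau advances.
Round 2: Tau vs Theta — 7–8, Theta advances.
Round 3: Theta vs Delta — 10–5, Theta advances.
The agenda winner is Theta.

Theta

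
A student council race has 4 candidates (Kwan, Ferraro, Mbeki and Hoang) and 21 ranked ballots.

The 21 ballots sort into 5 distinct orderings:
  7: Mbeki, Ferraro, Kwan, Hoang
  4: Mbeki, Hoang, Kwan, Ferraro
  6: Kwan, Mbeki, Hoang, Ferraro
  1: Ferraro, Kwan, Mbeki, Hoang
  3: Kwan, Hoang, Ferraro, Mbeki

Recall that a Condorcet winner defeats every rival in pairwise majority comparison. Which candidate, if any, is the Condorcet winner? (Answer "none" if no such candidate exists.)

Check each pair by majority over 21 ballots:
Kwan vs Ferraro: 13 to 8, Kwan.
Kwan vs Mbeki: 6+1+3 = 10 for Kwan, 11 for Mbeki — Mbeki by 11–10.
Kwan vs Hoang: 17 to 4, Kwan.
Ferraro vs Mbeki: Ferraro preferred on 1+3 = 4 ballots; Mbeki wins 17–4.
Ferraro vs Hoang: Ferraro preferred on 7+1 = 8 ballots; Hoang wins 13–8.
Mbeki vs Hoang: Mbeki preferred on 7+4+6+1 = 18 ballots; Mbeki wins 18–3.
Mbeki defeats every rival head-to-head and is the Condorcet winner.

Mbeki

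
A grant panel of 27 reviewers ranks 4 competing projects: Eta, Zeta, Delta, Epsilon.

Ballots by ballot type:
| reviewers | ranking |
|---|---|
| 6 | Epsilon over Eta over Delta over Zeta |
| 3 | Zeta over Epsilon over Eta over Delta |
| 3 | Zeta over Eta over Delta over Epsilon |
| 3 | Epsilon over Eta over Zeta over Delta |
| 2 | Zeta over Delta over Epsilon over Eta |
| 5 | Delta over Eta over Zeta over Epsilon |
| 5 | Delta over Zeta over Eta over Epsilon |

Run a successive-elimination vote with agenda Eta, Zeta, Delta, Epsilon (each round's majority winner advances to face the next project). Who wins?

Round 1: Eta vs Zeta — 14–13, Eta advances.
Round 2: Eta vs Delta — 15–12, Eta advances.
Round 3: Eta vs Epsilon — 13–14, Epsilon advances.
Epsilon survives the agenda.

Epsilon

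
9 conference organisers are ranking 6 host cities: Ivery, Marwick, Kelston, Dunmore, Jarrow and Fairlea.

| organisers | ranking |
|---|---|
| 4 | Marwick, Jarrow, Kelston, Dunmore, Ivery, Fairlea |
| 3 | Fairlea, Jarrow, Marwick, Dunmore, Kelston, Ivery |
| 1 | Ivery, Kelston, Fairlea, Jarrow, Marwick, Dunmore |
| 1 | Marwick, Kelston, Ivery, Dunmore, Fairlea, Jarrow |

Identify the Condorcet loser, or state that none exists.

Head-to-head results (9 organisers):
Ivery vs Marwick: 1 to 8, Marwick.
Ivery vs Kelston: 1 to 8, Kelston.
Ivery–Dunmore: Dunmore 7–2.
Ivery vs Jarrow: Jarrow wins 7–2.
Ivery vs Fairlea: Ivery wins 6–3.
Marwick–Kelston: Marwick 8–1.
Marwick–Dunmore: Marwick 9–0.
Marwick vs Jarrow: Marwick wins 5–4.
Marwick vs Fairlea: Marwick, 5–4.
Kelston vs Dunmore: Kelston preferred on 4+1+1 = 6 ballots; Kelston wins 6–3.
Kelston vs Jarrow: 2 to 7, Jarrow.
Kelston vs Fairlea: Kelston wins 6–3.
Dunmore vs Jarrow: Jarrow, 8–1.
Dunmore–Fairlea: Dunmore 5–4.
Jarrow vs Fairlea: Fairlea, 5–4.
Each city has at least one pairwise win (Ivery beats Fairlea; Marwick beats Ivery; Kelston beats Ivery; Dunmore beats Ivery; Jarrow beats Ivery; Fairlea beats Jarrow) — no Condorcet loser.

none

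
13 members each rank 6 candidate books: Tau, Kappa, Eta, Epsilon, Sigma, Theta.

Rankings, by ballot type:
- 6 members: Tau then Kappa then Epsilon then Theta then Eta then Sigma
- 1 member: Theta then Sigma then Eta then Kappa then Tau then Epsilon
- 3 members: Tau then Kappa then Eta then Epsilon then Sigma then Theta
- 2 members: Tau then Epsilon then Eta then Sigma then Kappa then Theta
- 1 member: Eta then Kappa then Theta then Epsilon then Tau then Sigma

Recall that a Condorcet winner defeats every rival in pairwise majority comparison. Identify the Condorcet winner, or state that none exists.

Pairwise majorities:
Tau vs Kappa: 6+3+2 = 11 for Tau, 2 for Kappa — Tau by 11–2.
Tau vs Eta: 6+3+2 = 11 for Tau, 2 for Eta — Tau by 11–2.
Tau vs Epsilon: 6+1+3+2 = 12 for Tau, 1 for Epsilon — Tau by 12–1.
Tau vs Sigma: Tau is ranked higher on 6+3+2+1 = 12 ballots, Sigma on 1. Tau wins 12–1.
Tau vs Theta: Tau preferred on 6+3+2 = 11 ballots; Tau wins 11–2.
Kappa vs Eta: Kappa preferred on 6+3 = 9 ballots; Kappa wins 9–4.
Kappa vs Epsilon: 11 to 2, Kappa.
Kappa vs Sigma: Kappa is ranked higher on 6+3+1 = 10 ballots, Sigma on 3. Kappa wins 10–3.
Kappa vs Theta: Kappa is ranked higher on 6+3+2+1 = 12 ballots, Theta on 1. Kappa wins 12–1.
Eta vs Epsilon: Eta preferred on 1+3+1 = 5 ballots; Epsilon wins 8–5.
Eta vs Sigma: 6+3+2+1 = 12 for Eta, 1 for Sigma — Eta by 12–1.
Eta vs Theta: Eta is ranked higher on 3+2+1 = 6 ballots, Theta on 7. Theta wins 7–6.
Epsilon vs Sigma: 6+3+2+1 = 12 for Epsilon, 1 for Sigma — Epsilon by 12–1.
Epsilon vs Theta: 11 to 2, Epsilon.
Sigma vs Theta: 3+2 = 5 for Sigma, 8 for Theta — Theta by 8–5.
Tau defeats every rival head-to-head and is the Condorcet winner.

Tau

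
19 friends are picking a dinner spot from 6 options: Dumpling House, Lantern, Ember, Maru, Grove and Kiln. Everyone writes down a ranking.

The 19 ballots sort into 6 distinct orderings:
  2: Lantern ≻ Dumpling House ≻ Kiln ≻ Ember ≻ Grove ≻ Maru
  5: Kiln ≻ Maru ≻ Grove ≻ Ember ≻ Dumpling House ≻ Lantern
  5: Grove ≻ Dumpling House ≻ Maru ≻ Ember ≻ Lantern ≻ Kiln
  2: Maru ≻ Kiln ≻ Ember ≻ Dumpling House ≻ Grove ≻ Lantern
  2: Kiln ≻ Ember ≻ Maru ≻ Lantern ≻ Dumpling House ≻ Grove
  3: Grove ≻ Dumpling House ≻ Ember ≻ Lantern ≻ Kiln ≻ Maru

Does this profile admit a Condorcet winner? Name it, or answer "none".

Check each pair by majority over 19 ballots:
Dumpling House vs Lantern: 15 to 4, Dumpling House.
Dumpling House vs Ember: Dumpling House is ranked higher on 2+5+3 = 10 ballots, Ember on 9. Dumpling House wins 10–9.
Dumpling House vs Maru: 10 to 9, Dumpling House.
Dumpling House vs Grove: 2+2+2 = 6 for Dumpling House, 13 for Grove — Grove by 13–6.
Dumpling House vs Kiln: 2+5+3 = 10 for Dumpling House, 9 for Kiln — Dumpling House by 10–9.
Lantern vs Ember: Lantern preferred on 2 ballots; Ember wins 17–2.
Lantern vs Maru: 2+3 = 5 for Lantern, 14 for Maru — Maru by 14–5.
Lantern vs Grove: Lantern preferred on 2+2 = 4 ballots; Grove wins 15–4.
Lantern vs Kiln: Lantern is ranked higher on 2+5+3 = 10 ballots, Kiln on 9. Lantern wins 10–9.
Ember vs Maru: 2+2+3 = 7 for Ember, 12 for Maru — Maru by 12–7.
Ember vs Grove: Ember is ranked higher on 2+2+2 = 6 ballots, Grove on 13. Grove wins 13–6.
Ember vs Kiln: Ember is ranked higher on 5+3 = 8 ballots, Kiln on 11. Kiln wins 11–8.
Maru vs Grove: 9 to 10, Grove.
Maru vs Kiln: Maru preferred on 5+2 = 7 ballots; Kiln wins 12–7.
Grove vs Kiln: 8 to 11, Kiln.
Every restaurant loses at least once (Dumpling House loses to Grove; Lantern loses to Dumpling House; Ember loses to Dumpling House; Maru loses to Dumpling House; Grove loses to Kiln; Kiln loses to Dumpling House). The majority relation contains the cycle Dumpling House > Kiln > Grove > Dumpling House, so there is no Condorcet winner.

none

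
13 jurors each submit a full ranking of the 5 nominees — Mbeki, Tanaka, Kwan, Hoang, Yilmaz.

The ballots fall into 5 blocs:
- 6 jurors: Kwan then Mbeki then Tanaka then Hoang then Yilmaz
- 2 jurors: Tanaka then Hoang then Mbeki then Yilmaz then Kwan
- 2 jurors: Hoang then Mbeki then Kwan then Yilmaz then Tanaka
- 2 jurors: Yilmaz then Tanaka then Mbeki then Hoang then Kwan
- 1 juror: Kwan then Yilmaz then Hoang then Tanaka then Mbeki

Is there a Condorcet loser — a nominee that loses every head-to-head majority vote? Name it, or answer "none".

Yilmaz

Pairwise majorities:
Mbeki vs Tanaka: Mbeki, 8–5.
Mbeki vs Kwan: 2+2+2 = 6 for Mbeki, 7 for Kwan — Kwan by 7–6.
Mbeki vs Hoang: Mbeki, 8–5.
Mbeki vs Yilmaz: Mbeki, 10–3.
Tanaka vs Kwan: Kwan, 9–4.
Tanaka vs Hoang: 6+2+2 = 10 for Tanaka, 3 for Hoang — Tanaka by 10–3.
Tanaka vs Yilmaz: 8 to 5, Tanaka.
Kwan vs Hoang: 6+1 = 7 for Kwan, 6 for Hoang — Kwan by 7–6.
Kwan vs Yilmaz: Kwan is ranked higher on 6+2+1 = 9 ballots, Yilmaz on 4. Kwan wins 9–4.
Hoang vs Yilmaz: Hoang wins 10–3.
Yilmaz loses to every other nominee — it is the Condorcet loser.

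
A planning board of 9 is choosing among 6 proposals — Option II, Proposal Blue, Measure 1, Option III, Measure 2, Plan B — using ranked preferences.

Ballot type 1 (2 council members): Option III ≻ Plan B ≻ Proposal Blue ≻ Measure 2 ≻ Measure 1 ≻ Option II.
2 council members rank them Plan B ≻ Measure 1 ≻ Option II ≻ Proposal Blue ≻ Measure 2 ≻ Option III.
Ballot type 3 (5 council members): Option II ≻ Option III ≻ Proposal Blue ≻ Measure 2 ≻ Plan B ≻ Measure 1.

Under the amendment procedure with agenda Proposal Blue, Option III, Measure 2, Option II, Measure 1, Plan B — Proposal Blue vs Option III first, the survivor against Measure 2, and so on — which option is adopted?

Round 1: Proposal Blue vs Option III — 2–7, Option III advances.
Round 2: Option III vs Measure 2 — 7–2, Option III advances.
Round 3: Option III vs Option II — 2–7, Option II advances.
Round 4: Option II vs Measure 1 — 5–4, Option II advances.
Round 5: Option II vs Plan B — 5–4, Option II advances.
The agenda winner is Option II.

Option II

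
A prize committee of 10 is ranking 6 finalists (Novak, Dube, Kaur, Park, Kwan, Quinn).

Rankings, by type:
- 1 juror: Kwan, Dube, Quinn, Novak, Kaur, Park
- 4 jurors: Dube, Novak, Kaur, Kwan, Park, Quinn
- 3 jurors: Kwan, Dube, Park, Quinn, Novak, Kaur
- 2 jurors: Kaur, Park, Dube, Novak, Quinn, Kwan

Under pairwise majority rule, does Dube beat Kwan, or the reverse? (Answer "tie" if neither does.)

Ballots ranking Dube above Kwan: 4 + 2 = 6.
Ballots ranking Kwan above Dube: 10 − 6 = 4.
Dube wins the head-to-head 6–4.

Dube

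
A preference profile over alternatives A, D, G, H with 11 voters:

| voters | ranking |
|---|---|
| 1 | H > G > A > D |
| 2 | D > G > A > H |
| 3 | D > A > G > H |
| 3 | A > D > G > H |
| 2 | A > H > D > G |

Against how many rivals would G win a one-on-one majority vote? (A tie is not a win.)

1

G against each rival (11 voters):
G vs A: 1+2 = 3 for G, 8 for A — A by 8–3.
G–D: D 10–1.
G vs H: 2+3+3 = 8 for G, 3 for H — G by 8–3.
G beats H; loses to A, D — 1 pairwise win.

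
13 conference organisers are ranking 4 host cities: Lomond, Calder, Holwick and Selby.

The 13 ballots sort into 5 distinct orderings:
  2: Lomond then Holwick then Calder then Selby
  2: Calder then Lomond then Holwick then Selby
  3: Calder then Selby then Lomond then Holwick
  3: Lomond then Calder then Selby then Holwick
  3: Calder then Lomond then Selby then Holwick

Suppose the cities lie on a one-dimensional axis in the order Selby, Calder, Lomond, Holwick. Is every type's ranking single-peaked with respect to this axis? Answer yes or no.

Axis positions: Selby=1, Calder=2, Lomond=3, Holwick=4.
Type 1 (peak Lomond at position 3): ranking walks positions 3-4-2-1, expanding outward from the peak — single-peaked.
Type 2 (peak Calder at position 2): ranking walks positions 2-3-4-1, expanding outward from the peak — single-peaked.
Type 3 (peak Calder at position 2): ranking walks positions 2-1-3-4, expanding outward from the peak — single-peaked.
Type 4 (peak Lomond at position 3): ranking walks positions 3-2-1-4, expanding outward from the peak — single-peaked.
Type 5 (peak Calder at position 2): ranking walks positions 2-3-1-4, expanding outward from the peak — single-peaked.
Every ranking is single-peaked on this axis.

yes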